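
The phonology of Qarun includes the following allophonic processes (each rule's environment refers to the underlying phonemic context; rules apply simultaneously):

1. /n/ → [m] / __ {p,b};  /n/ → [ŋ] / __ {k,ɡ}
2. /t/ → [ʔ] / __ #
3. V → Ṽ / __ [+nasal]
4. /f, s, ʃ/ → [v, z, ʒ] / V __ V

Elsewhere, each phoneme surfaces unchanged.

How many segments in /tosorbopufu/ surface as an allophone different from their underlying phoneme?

2

Segments that undergo a rule: /s/ → [z] (rule 4); /f/ → [v] (rule 4).
All other segments surface unchanged.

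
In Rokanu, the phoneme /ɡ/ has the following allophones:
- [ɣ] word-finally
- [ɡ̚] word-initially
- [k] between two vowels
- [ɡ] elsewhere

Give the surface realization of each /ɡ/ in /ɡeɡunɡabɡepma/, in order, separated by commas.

[ɡ̚], [k], [ɡ], [ɡ]

Occurrence 1 (position 1): word-initially → [ɡ̚].
Occurrence 2 (position 3): between two vowels → [k].
Occurrence 3 (position 6): no conditioning environment matches → elsewhere allophone [ɡ].
Occurrence 4 (position 9): no conditioning environment matches → elsewhere allophone [ɡ].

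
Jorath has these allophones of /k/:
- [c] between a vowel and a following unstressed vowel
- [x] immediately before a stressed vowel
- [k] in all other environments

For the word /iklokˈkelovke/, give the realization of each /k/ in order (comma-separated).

Occurrence 1 (position 2): no conditioning environment matches → elsewhere allophone [k].
Occurrence 2 (position 5): no conditioning environment matches → elsewhere allophone [k].
Occurrence 3 (position 6): immediately before a stressed vowel → [x].
Occurrence 4 (position 11): no conditioning environment matches → elsewhere allophone [k].

[k], [k], [x], [k]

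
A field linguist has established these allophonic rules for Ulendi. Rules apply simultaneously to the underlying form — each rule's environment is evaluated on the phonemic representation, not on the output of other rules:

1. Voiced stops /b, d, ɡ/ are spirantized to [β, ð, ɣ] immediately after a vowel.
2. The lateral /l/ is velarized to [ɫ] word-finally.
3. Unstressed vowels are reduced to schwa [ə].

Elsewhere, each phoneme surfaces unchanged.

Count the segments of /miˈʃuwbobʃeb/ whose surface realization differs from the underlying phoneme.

Segments that undergo a rule: /i/ → [ə] (rule 3); /o/ → [ə] (rule 3); /b/ → [β] (rule 1); /e/ → [ə] (rule 3); /b/ → [β] (rule 1).
All other segments surface unchanged.

5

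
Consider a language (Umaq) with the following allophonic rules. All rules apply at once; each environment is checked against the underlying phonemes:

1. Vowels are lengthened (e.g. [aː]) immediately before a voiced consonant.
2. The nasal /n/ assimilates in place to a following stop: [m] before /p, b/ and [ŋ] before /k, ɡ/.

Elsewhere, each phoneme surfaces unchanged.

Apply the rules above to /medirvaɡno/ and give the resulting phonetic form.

/m/ — not in any rule's target class → [m].
/e/ meets the environment for rule 1 (before a voiced consonant) → [eː].
/d/ stays [d].
/i/ meets the environment for rule 1 (before a voiced consonant) → [iː].
/r/ stays [r].
/v/ (between /r/ and /a/): no rule targets it → [v].
Rule 1 applies to /a/ (between /v/ and /ɡ/: before a voiced consonant) → [aː].
/ɡ/ (between /a/ and /n/) is unaffected → [ɡ].
/n/ (between /ɡ/ and /o/): rule 2 targets it, but not before a labial or velar stop → unchanged [n].
/o/ (word-final) fails the environment for rule 1, so it stays [o].

[meːdiːrvaːɡno]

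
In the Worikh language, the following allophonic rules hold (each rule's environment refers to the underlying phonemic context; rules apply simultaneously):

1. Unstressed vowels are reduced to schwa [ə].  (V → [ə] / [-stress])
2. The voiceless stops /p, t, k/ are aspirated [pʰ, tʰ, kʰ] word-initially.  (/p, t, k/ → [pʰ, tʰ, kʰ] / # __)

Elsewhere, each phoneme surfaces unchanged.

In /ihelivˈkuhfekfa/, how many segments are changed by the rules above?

Segments that undergo a rule: /i/ → [ə] (rule 1); /e/ → [ə] (rule 1); /i/ → [ə] (rule 1); /e/ → [ə] (rule 1); /a/ → [ə] (rule 1).
All other segments surface unchanged.

5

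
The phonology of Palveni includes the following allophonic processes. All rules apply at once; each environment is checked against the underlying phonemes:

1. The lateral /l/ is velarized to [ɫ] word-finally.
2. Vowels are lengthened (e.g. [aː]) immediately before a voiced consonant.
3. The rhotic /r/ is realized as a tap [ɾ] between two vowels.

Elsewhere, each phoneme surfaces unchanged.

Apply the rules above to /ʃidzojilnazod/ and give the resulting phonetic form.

[ʃiːdzoːjiːlnaːzoːd]

/ʃ/ (word-initial) is unaffected → [ʃ].
Rule 2 applies to /i/ (between /ʃ/ and /d/: before a voiced consonant) → [iː].
/d/ (between /i/ and /z/) is unaffected → [d].
/z/ (between /d/ and /o/): no rule targets it → [z].
/o/ (between /z/ and /j/): before a voiced consonant, so rule 2 applies → [oː].
/j/ (between /o/ and /i/): no rule targets it → [j].
/i/ (between /j/ and /l/): before a voiced consonant, so rule 2 applies → [iː].
/l/ (between /i/ and /n/) is in the target of rule 1 but the environment (word-finally) is not met → [l].
/n/ — not in any rule's target class → [n].
Rule 2 applies to /a/ (between /n/ and /z/: before a voiced consonant) → [aː].
/z/ stays [z].
/o/ meets the environment for rule 2 (before a voiced consonant) → [oː].
/d/ (word-final) is unaffected → [d].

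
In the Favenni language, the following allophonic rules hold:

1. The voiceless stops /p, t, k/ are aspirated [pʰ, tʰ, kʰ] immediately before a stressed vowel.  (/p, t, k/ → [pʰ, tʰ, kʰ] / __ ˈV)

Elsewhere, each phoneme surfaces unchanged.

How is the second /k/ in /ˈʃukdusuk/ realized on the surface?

/k/ — word-final; rule 1 does not apply here → [k].

[k]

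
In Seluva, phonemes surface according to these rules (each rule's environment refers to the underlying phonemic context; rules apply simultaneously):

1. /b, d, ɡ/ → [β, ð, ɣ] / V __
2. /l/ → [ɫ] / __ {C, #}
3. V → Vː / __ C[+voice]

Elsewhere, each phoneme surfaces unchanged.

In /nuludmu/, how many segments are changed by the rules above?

Segments that undergo a rule: /u/ → [uː] (rule 3); /u/ → [uː] (rule 3); /d/ → [ð] (rule 1).
All other segments surface unchanged.

3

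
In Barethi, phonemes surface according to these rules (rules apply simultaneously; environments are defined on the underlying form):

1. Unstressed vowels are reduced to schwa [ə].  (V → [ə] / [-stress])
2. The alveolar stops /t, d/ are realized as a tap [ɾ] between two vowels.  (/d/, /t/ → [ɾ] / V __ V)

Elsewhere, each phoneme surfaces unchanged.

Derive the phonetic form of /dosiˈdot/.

/d/ (word-initial) fails the environment for rule 2, so it stays [d].
/o/ (between /d/ and /s/): in an unstressed syllable, so rule 1 applies → [ə].
/s/ stays [s].
/i/ meets the environment for rule 1 (in an unstressed syllable) → [ə].
/d/ (between /i/ and /o/) occurs between two vowels → [ɾ] by rule 2.
/o/ — between /d/ and /t/; rule 1 does not apply here → [o].
/t/ (word-final) fails the environment for rule 2, so it stays [t].

[dəsəˈɾot]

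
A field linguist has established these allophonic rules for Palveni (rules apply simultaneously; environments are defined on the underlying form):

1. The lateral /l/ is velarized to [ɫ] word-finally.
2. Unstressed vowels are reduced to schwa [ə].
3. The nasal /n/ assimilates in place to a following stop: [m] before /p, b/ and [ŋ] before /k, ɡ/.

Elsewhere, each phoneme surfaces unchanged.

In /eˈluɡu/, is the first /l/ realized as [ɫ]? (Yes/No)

No

/l/ (between /e/ and /u/) is in the target of rule 1 but the environment (word-finally) is not met → [l].
The actual realization is [l], not [ɫ].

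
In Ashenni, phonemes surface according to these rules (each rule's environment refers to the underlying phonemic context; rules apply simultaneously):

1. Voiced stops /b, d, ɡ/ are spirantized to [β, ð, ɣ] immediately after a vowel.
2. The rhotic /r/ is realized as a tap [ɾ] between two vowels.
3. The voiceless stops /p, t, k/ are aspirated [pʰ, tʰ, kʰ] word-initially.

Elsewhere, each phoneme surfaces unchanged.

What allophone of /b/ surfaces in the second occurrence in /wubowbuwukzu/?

/b/ (between /w/ and /u/): rule 1 targets it, but not immediately after a vowel → unchanged [b].

[b]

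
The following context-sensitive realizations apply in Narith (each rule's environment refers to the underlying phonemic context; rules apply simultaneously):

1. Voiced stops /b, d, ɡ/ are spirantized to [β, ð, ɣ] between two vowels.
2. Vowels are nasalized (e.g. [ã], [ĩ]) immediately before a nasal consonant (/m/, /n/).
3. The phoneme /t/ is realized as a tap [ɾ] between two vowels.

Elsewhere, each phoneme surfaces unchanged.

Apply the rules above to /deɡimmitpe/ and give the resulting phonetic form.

/d/ (word-initial): rule 1 targets it, but not between two vowels → unchanged [d].
/e/ — between /d/ and /ɡ/; rule 2 does not apply here → [e].
/ɡ/ (between /e/ and /i/) occurs between two vowels → [ɣ] by rule 1.
/i/ (between /ɡ/ and /m/): before a nasal consonant, so rule 2 applies → [ĩ].
/m/ (between /i/ and /m/): no rule targets it → [m].
/m/ — not in any rule's target class → [m].
/i/ — between /m/ and /t/; rule 2 does not apply here → [i].
/t/ — between /i/ and /p/; rule 3 does not apply here → [t].
/p/ (between /t/ and /e/) is unaffected → [p].
/e/ — word-final; rule 2 does not apply here → [e].

[deɣĩmmitpe]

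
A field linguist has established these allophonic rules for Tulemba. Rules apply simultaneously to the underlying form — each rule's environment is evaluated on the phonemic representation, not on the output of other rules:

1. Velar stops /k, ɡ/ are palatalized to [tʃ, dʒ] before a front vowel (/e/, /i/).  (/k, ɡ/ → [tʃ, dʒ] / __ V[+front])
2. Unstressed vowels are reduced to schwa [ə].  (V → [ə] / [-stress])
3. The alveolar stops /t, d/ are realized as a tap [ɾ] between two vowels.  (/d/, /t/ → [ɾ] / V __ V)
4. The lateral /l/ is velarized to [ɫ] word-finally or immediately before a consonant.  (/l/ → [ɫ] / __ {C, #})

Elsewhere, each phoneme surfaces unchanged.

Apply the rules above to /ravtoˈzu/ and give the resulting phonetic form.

[rəvtəˈzu]

/r/ (word-initial) is unaffected → [r].
/a/ — between /r/ and /v/, in an unstressed syllable — surfaces as [ə] (rule 2).
/v/ (between /a/ and /t/) is unaffected → [v].
/t/ — between /v/ and /o/; rule 3 does not apply here → [t].
/o/ meets the environment for rule 2 (in an unstressed syllable) → [ə].
/z/ (between /o/ and /u/): no rule targets it → [z].
/u/ (word-final): rule 2 targets it, but not in an unstressed syllable → unchanged [u].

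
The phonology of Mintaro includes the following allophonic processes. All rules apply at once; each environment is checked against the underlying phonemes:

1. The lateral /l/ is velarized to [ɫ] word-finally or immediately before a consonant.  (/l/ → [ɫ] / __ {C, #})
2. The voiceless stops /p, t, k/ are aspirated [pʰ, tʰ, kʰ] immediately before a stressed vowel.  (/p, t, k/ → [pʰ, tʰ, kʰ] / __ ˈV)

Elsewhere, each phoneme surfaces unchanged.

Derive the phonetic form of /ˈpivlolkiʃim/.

/p/ (word-initial): immediately before a stressed vowel, so rule 2 applies → [pʰ].
/i/ (between /p/ and /v/): no rule targets it → [i].
/v/ — not in any rule's target class → [v].
/l/ — between /v/ and /o/; rule 1 does not apply here → [l].
/o/ (between /l/ and /l/): no rule targets it → [o].
/l/ (between /o/ and /k/): word-finally or immediately before a consonant, so rule 1 applies → [ɫ].
/k/ (between /l/ and /i/): rule 2 targets it, but not immediately before a stressed vowel → unchanged [k].
/i/ (between /k/ and /ʃ/): no rule targets it → [i].
/ʃ/ — not in any rule's target class → [ʃ].
/i/ stays [i].
/m/ — not in any rule's target class → [m].

[ˈpʰivloɫkiʃim]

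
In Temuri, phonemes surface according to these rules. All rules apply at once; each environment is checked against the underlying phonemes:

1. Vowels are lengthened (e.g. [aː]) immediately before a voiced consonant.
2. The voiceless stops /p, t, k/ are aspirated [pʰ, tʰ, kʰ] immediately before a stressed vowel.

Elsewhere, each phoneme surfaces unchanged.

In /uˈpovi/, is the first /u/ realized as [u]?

Yes

/u/ (word-initial) fails the environment for rule 1, so it stays [u].
The actual realization is [u], which matches [u].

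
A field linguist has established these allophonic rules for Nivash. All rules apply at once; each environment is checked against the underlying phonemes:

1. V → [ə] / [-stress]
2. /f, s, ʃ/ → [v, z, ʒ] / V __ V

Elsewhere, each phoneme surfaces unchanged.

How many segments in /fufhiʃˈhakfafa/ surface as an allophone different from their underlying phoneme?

Segments that undergo a rule: /u/ → [ə] (rule 1); /i/ → [ə] (rule 1); /a/ → [ə] (rule 1); /f/ → [v] (rule 2); /a/ → [ə] (rule 1).
All other segments surface unchanged.

5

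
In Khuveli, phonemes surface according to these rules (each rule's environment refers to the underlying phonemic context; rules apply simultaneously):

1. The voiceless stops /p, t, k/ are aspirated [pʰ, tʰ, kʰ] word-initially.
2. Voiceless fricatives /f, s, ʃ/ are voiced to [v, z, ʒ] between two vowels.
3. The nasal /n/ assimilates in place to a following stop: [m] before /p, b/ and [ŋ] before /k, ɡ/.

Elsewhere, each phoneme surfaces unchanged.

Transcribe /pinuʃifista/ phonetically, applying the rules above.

[pʰinuʒivista]

/p/ (word-initial) occurs word-initially → [pʰ] by rule 1.
/n/ (between /i/ and /u/) fails the environment for rule 3, so it stays [n].
/ʃ/ — between /u/ and /i/, between two vowels — surfaces as [ʒ] (rule 2).
/f/ (between /i/ and /i/): between two vowels, so rule 2 applies → [v].
/s/ (between /i/ and /t/) is in the target of rule 2 but the environment (between two vowels) is not met → [s].
/t/ (between /s/ and /a/) fails the environment for rule 1, so it stays [t].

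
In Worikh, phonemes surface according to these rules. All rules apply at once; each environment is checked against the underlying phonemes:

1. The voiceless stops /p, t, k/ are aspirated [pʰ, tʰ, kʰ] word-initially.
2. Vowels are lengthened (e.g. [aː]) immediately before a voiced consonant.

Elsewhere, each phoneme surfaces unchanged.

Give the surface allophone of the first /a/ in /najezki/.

Rule 2 applies to /a/ (between /n/ and /j/: before a voiced consonant) → [aː].

[aː]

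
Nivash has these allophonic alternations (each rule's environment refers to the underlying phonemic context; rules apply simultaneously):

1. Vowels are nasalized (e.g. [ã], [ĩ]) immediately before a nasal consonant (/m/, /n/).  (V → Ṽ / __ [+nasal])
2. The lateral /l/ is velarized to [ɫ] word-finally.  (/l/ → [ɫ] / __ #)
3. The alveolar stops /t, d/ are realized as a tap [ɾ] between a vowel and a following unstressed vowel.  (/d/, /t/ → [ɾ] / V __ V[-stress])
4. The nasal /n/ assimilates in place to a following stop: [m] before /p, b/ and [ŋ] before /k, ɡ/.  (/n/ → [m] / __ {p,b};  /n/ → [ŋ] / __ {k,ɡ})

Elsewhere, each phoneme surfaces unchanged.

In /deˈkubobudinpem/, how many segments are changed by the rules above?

Segments that undergo a rule: /d/ → [ɾ] (rule 3); /i/ → [ĩ] (rule 1); /n/ → [m] (rule 4); /e/ → [ẽ] (rule 1).
All other segments surface unchanged.

4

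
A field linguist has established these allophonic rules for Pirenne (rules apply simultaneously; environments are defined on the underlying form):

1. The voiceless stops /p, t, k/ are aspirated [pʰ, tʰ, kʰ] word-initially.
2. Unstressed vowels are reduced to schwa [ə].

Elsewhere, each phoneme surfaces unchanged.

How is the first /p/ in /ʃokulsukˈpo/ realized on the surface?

[p]

/p/ (between /k/ and /o/) fails the environment for rule 1, so it stays [p].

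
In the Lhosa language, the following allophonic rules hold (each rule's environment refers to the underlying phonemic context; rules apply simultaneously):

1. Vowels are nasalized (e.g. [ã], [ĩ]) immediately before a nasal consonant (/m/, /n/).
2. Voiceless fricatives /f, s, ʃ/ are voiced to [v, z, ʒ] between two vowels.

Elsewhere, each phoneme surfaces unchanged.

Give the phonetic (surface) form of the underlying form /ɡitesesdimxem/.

[ɡitezesdĩmxẽm]

/ɡ/ (word-initial) is unaffected → [ɡ].
/i/ — between /ɡ/ and /t/; rule 1 does not apply here → [i].
/t/ stays [t].
/e/ (between /t/ and /s/) fails the environment for rule 1, so it stays [e].
/s/ meets the environment for rule 2 (between two vowels) → [z].
/e/ (between /s/ and /s/): rule 1 targets it, but not before a nasal consonant → unchanged [e].
/s/ (between /e/ and /d/) fails the environment for rule 2, so it stays [s].
/d/ (between /s/ and /i/): no rule targets it → [d].
/i/ — between /d/ and /m/, before a nasal consonant — surfaces as [ĩ] (rule 1).
/m/ — not in any rule's target class → [m].
/x/ — not in any rule's target class → [x].
Rule 1 applies to /e/ (between /x/ and /m/: before a nasal consonant) → [ẽ].
/m/ stays [m].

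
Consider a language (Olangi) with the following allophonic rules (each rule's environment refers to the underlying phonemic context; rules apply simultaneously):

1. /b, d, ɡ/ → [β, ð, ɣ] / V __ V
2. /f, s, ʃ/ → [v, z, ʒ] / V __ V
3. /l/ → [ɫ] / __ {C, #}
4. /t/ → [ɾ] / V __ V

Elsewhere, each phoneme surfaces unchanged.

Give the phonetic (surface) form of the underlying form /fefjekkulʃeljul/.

[fefjekkuɫʃeɫjuɫ]

/f/ (word-initial): rule 2 targets it, but not between two vowels → unchanged [f].
/e/ (between /f/ and /f/): no rule targets it → [e].
/f/ (between /e/ and /j/) is in the target of rule 2 but the environment (between two vowels) is not met → [f].
/j/ stays [j].
/e/ stays [e].
/k/ stays [k].
/k/ (between /k/ and /u/) is unaffected → [k].
/u/ — not in any rule's target class → [u].
/l/ — between /u/ and /ʃ/, word-finally or immediately before a consonant — surfaces as [ɫ] (rule 3).
/ʃ/ (between /l/ and /e/): rule 2 targets it, but not between two vowels → unchanged [ʃ].
/e/ — not in any rule's target class → [e].
/l/ (between /e/ and /j/): word-finally or immediately before a consonant, so rule 3 applies → [ɫ].
/j/ (between /l/ and /u/) is unaffected → [j].
/u/ (between /j/ and /l/) is unaffected → [u].
/l/ (word-final) occurs word-finally or immediately before a consonant → [ɫ] by rule 3.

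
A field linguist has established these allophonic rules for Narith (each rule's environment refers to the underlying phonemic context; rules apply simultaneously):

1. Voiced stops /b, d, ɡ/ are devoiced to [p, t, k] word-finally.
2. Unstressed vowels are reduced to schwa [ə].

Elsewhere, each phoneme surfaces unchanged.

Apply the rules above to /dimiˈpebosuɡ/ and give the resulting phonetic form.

/d/ (word-initial): rule 1 targets it, but not word-finally → unchanged [d].
/i/ — between /d/ and /m/, in an unstressed syllable — surfaces as [ə] (rule 2).
/i/ (between /m/ and /p/) occurs in an unstressed syllable → [ə] by rule 2.
/e/ (between /p/ and /b/): rule 2 targets it, but not in an unstressed syllable → unchanged [e].
/b/ — between /e/ and /o/; rule 1 does not apply here → [b].
/o/ — between /b/ and /s/, in an unstressed syllable — surfaces as [ə] (rule 2).
/u/ (between /s/ and /ɡ/) occurs in an unstressed syllable → [ə] by rule 2.
/ɡ/ — word-final, word-finally — surfaces as [k] (rule 1).

[dəməˈpebəsək]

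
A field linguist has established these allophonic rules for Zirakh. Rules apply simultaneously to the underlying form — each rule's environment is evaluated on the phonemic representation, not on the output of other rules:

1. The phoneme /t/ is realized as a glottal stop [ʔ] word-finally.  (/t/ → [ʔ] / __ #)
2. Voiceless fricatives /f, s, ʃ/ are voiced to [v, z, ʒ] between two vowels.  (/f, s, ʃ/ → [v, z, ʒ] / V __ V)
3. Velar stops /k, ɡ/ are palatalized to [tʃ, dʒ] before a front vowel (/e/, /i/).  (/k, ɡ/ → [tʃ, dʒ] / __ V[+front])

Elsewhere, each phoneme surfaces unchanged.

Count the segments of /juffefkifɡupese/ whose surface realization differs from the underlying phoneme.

Segments that undergo a rule: /k/ → [tʃ] (rule 3); /s/ → [z] (rule 2).
All other segments surface unchanged.

2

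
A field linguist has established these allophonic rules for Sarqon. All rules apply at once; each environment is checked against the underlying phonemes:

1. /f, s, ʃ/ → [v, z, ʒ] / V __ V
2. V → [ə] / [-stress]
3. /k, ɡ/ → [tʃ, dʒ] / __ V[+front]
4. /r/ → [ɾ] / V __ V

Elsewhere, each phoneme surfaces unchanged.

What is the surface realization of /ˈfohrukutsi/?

/f/ (word-initial) fails the environment for rule 1, so it stays [f].
/o/ (between /f/ and /h/): rule 2 targets it, but not in an unstressed syllable → unchanged [o].
/h/ stays [h].
/r/ — between /h/ and /u/; rule 4 does not apply here → [r].
/u/ (between /r/ and /k/) occurs in an unstressed syllable → [ə] by rule 2.
/k/ (between /u/ and /u/) is in the target of rule 3 but the environment (before a front vowel) is not met → [k].
/u/ — between /k/ and /t/, in an unstressed syllable — surfaces as [ə] (rule 2).
/t/ stays [t].
/s/ — between /t/ and /i/; rule 1 does not apply here → [s].
Rule 2 applies to /i/ (word-final: in an unstressed syllable) → [ə].

[ˈfohrəkətsə]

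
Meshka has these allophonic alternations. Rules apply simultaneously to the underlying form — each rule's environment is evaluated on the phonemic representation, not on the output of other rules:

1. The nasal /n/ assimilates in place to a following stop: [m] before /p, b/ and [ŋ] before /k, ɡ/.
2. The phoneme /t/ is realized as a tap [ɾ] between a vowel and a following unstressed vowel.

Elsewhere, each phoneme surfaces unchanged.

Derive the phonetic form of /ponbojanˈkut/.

[pombojaŋˈkut]

/p/ — not in any rule's target class → [p].
/o/ (between /p/ and /n/) is unaffected → [o].
/n/ (between /o/ and /b/): before a labial or velar stop, so rule 1 applies → [m].
/b/ — not in any rule's target class → [b].
/o/ (between /b/ and /j/) is unaffected → [o].
/j/ — not in any rule's target class → [j].
/a/ (between /j/ and /n/) is unaffected → [a].
/n/ (between /a/ and /k/): before a labial or velar stop, so rule 1 applies → [ŋ].
/k/ — not in any rule's target class → [k].
/u/ stays [u].
/t/ — word-final; rule 2 does not apply here → [t].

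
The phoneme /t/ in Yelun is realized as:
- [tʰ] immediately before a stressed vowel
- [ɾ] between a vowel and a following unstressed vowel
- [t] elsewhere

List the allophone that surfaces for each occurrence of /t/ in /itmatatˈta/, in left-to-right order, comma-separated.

Occurrence 1 (position 2): no conditioning environment matches → elsewhere allophone [t].
Occurrence 2 (position 5): between a vowel and an unstressed vowel → [ɾ].
Occurrence 3 (position 7): no conditioning environment matches → elsewhere allophone [t].
Occurrence 4 (position 8): immediately before a stressed vowel → [tʰ].

[t], [ɾ], [t], [tʰ]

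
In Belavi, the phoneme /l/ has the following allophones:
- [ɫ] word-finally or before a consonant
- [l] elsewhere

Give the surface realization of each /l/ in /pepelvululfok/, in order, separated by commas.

Occurrence 1 (position 5): word-finally or before a consonant → [ɫ].
Occurrence 2 (position 8): no conditioning environment matches → elsewhere allophone [l].
Occurrence 3 (position 10): word-finally or before a consonant → [ɫ].

[ɫ], [l], [ɫ]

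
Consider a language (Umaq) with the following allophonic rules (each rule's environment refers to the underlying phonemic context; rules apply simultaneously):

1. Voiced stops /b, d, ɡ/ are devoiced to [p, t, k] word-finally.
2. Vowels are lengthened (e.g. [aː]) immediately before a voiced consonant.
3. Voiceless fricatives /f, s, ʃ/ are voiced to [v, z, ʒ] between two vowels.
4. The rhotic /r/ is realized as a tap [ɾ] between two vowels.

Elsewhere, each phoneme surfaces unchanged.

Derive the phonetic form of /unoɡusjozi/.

[uːnoːɡusjoːzi]

/u/ (word-initial): before a voiced consonant, so rule 2 applies → [uː].
/o/ (between /n/ and /ɡ/): before a voiced consonant, so rule 2 applies → [oː].
/ɡ/ (between /o/ and /u/) is in the target of rule 1 but the environment (word-finally) is not met → [ɡ].
/u/ (between /ɡ/ and /s/): rule 2 targets it, but not before a voiced consonant → unchanged [u].
/s/ (between /u/ and /j/): rule 3 targets it, but not between two vowels → unchanged [s].
/o/ meets the environment for rule 2 (before a voiced consonant) → [oː].
/i/ (word-final) fails the environment for rule 2, so it stays [i].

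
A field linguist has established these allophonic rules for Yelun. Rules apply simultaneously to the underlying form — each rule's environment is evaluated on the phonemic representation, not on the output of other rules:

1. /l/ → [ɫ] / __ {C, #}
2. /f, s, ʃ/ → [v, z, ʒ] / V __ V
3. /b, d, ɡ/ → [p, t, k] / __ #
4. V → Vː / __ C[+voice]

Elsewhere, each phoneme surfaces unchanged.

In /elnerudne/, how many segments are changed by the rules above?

4

Segments that undergo a rule: /e/ → [eː] (rule 4); /l/ → [ɫ] (rule 1); /e/ → [eː] (rule 4); /u/ → [uː] (rule 4).
All other segments surface unchanged.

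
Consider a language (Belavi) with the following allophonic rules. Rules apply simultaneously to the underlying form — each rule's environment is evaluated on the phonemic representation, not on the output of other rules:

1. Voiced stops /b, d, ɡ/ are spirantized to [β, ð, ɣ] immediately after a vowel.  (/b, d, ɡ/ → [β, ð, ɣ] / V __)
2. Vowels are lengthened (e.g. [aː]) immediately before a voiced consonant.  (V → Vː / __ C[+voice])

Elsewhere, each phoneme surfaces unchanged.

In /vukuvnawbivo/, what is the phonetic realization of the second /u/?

[uː]

/u/ — between /k/ and /v/, before a voiced consonant — surfaces as [uː] (rule 2).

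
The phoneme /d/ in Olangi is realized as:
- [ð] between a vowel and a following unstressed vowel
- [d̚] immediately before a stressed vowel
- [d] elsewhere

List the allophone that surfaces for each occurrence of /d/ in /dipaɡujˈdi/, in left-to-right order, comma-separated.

[d], [d̚]

Occurrence 1 (position 1): no conditioning environment matches → elsewhere allophone [d].
Occurrence 2 (position 8): immediately before a stressed vowel → [d̚].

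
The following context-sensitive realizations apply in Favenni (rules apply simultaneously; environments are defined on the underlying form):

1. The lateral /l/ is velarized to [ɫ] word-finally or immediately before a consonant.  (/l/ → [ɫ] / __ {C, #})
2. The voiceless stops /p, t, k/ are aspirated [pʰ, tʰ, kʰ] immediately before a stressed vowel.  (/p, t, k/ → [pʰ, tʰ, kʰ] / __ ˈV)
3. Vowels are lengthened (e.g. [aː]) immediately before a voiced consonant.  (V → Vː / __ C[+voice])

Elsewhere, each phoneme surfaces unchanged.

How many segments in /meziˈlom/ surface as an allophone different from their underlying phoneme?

Segments that undergo a rule: /e/ → [eː] (rule 3); /i/ → [iː] (rule 3); /o/ → [oː] (rule 3).
All other segments surface unchanged.

3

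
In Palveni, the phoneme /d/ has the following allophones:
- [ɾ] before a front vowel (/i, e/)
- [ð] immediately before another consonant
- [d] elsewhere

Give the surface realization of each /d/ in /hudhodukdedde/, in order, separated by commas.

[ð], [d], [ɾ], [ð], [ɾ]

Occurrence 1 (position 3): immediately before another consonant → [ð].
Occurrence 2 (position 6): no conditioning environment matches → elsewhere allophone [d].
Occurrence 3 (position 9): before a front vowel (/i, e/) → [ɾ].
Occurrence 4 (position 11): immediately before another consonant → [ð].
Occurrence 5 (position 12): before a front vowel (/i, e/) → [ɾ].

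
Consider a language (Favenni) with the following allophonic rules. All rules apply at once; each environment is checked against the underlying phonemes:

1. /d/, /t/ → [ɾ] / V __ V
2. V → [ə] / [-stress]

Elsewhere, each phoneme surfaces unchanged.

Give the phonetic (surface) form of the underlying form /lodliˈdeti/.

/l/ — not in any rule's target class → [l].
/o/ meets the environment for rule 2 (in an unstressed syllable) → [ə].
/d/ (between /o/ and /l/): rule 1 targets it, but not between two vowels → unchanged [d].
/l/ — not in any rule's target class → [l].
/i/ meets the environment for rule 2 (in an unstressed syllable) → [ə].
/d/ (between /i/ and /e/) occurs between two vowels → [ɾ] by rule 1.
/e/ (between /d/ and /t/) is in the target of rule 2 but the environment (in an unstressed syllable) is not met → [e].
/t/ meets the environment for rule 1 (between two vowels) → [ɾ].
Rule 2 applies to /i/ (word-final: in an unstressed syllable) → [ə].

[lədləˈɾeɾə]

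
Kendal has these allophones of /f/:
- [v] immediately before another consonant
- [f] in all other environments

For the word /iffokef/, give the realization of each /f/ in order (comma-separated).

Occurrence 1 (position 2): immediately before another consonant → [v].
Occurrence 2 (position 3): no conditioning environment matches → elsewhere allophone [f].
Occurrence 3 (position 7): no conditioning environment matches → elsewhere allophone [f].

[v], [f], [f]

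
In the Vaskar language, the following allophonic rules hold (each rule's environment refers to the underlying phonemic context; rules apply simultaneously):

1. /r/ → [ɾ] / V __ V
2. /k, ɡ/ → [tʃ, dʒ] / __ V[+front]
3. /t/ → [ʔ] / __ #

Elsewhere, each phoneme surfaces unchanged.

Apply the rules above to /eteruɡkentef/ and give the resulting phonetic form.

[eteɾuɡtʃentef]

/e/ (word-initial) is unaffected → [e].
/t/ — between /e/ and /e/; rule 3 does not apply here → [t].
/e/ (between /t/ and /r/) is unaffected → [e].
/r/ (between /e/ and /u/) occurs between two vowels → [ɾ] by rule 1.
/u/ (between /r/ and /ɡ/) is unaffected → [u].
/ɡ/ — between /u/ and /k/; rule 2 does not apply here → [ɡ].
/k/ (between /ɡ/ and /e/): before a front vowel, so rule 2 applies → [tʃ].
/e/ (between /k/ and /n/): no rule targets it → [e].
/n/ — not in any rule's target class → [n].
/t/ — between /n/ and /e/; rule 3 does not apply here → [t].
/e/ stays [e].
/f/ (word-final) is unaffected → [f].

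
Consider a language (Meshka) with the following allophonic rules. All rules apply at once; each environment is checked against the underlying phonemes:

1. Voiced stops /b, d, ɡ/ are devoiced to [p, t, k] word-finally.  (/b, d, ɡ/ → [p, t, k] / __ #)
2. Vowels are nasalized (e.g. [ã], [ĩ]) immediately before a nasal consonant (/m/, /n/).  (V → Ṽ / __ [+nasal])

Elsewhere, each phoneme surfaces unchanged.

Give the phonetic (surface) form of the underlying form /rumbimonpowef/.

[rũmbĩmõnpowef]

/u/ — between /r/ and /m/, before a nasal consonant — surfaces as [ũ] (rule 2).
/b/ (between /m/ and /i/): rule 1 targets it, but not word-finally → unchanged [b].
/i/ — between /b/ and /m/, before a nasal consonant — surfaces as [ĩ] (rule 2).
/o/ (between /m/ and /n/) occurs before a nasal consonant → [õ] by rule 2.
/o/ (between /p/ and /w/) is in the target of rule 2 but the environment (before a nasal consonant) is not met → [o].
/e/ (between /w/ and /f/): rule 2 targets it, but not before a nasal consonant → unchanged [e].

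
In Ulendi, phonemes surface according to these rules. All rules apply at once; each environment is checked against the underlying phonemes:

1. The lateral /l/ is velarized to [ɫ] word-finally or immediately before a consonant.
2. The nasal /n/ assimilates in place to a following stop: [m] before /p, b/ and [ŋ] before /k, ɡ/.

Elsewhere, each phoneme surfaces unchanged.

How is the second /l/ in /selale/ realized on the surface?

[l]

/l/ (between /a/ and /e/) is in the target of rule 1 but the environment (word-finally or immediately before a consonant) is not met → [l].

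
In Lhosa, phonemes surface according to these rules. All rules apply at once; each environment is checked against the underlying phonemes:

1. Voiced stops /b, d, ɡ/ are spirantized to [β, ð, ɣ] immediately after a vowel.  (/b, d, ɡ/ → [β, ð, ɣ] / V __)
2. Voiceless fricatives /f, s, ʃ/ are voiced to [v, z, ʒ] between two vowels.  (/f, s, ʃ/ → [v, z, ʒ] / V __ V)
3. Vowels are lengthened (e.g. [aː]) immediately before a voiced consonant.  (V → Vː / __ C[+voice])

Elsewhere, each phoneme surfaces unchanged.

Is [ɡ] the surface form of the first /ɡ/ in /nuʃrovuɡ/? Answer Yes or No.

Rule 1 applies to /ɡ/ (word-final: immediately after a vowel) → [ɣ].
The actual realization is [ɣ], not [ɡ].

No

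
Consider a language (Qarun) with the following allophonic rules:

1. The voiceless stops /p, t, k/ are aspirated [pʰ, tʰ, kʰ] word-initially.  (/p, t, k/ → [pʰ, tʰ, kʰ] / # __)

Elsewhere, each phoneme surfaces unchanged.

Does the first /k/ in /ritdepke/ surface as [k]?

Yes

/k/ — between /p/ and /e/; rule 1 does not apply here → [k].
The actual realization is [k], which matches [k].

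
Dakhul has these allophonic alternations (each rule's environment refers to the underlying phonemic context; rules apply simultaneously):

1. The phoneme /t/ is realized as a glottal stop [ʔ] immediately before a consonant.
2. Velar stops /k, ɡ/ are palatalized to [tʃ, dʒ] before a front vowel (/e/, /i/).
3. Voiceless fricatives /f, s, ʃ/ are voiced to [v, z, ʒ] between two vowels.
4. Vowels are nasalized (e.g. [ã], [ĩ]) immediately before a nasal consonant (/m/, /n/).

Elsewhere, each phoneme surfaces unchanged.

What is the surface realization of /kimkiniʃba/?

[tʃĩmtʃĩniʃba]

/k/ — word-initial, before a front vowel — surfaces as [tʃ] (rule 2).
Rule 4 applies to /i/ (between /k/ and /m/: before a nasal consonant) → [ĩ].
/m/ (between /i/ and /k/): no rule targets it → [m].
/k/ (between /m/ and /i/) occurs before a front vowel → [tʃ] by rule 2.
/i/ — between /k/ and /n/, before a nasal consonant — surfaces as [ĩ] (rule 4).
/n/ stays [n].
/i/ (between /n/ and /ʃ/): rule 4 targets it, but not before a nasal consonant → unchanged [i].
/ʃ/ (between /i/ and /b/) fails the environment for rule 3, so it stays [ʃ].
/b/ (between /ʃ/ and /a/): no rule targets it → [b].
/a/ (word-final) is in the target of rule 4 but the environment (before a nasal consonant) is not met → [a].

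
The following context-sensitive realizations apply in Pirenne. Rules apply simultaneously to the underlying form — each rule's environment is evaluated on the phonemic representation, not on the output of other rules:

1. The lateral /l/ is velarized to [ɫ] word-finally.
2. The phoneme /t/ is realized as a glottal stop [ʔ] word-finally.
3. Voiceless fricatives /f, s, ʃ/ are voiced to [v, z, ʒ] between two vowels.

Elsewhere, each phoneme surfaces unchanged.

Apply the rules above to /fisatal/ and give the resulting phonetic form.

/f/ (word-initial): rule 3 targets it, but not between two vowels → unchanged [f].
/i/ stays [i].
/s/ (between /i/ and /a/) occurs between two vowels → [z] by rule 3.
/a/ (between /s/ and /t/): no rule targets it → [a].
/t/ (between /a/ and /a/) fails the environment for rule 2, so it stays [t].
/a/ (between /t/ and /l/): no rule targets it → [a].
/l/ (word-final) occurs word-finally → [ɫ] by rule 1.

[fizataɫ]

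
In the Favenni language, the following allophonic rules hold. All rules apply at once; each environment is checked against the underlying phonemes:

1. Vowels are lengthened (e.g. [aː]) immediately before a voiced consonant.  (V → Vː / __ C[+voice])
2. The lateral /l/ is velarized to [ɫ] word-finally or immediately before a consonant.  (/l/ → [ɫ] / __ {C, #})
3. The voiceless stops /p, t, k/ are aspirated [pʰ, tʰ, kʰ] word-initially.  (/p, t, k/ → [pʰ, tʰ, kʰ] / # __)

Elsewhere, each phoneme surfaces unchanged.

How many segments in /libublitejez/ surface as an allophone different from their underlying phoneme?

4

Segments that undergo a rule: /i/ → [iː] (rule 1); /u/ → [uː] (rule 1); /e/ → [eː] (rule 1); /e/ → [eː] (rule 1).
All other segments surface unchanged.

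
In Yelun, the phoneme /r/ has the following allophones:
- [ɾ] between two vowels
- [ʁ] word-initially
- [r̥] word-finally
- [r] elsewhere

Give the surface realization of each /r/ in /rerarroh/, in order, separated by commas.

[ʁ], [ɾ], [r], [r]

Occurrence 1 (position 1): word-initially → [ʁ].
Occurrence 2 (position 3): between two vowels → [ɾ].
Occurrence 3 (position 5): no conditioning environment matches → elsewhere allophone [r].
Occurrence 4 (position 6): no conditioning environment matches → elsewhere allophone [r].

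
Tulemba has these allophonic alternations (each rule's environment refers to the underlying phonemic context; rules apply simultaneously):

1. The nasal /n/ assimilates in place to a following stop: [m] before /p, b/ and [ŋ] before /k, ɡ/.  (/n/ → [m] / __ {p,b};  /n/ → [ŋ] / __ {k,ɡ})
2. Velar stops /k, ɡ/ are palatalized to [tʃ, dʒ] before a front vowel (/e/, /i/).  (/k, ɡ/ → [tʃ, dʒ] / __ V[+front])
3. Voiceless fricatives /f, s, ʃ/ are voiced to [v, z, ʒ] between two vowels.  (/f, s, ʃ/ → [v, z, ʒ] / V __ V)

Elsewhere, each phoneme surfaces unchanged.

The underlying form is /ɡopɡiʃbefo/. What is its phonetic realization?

[ɡopdʒiʃbevo]

/ɡ/ (word-initial) is in the target of rule 2 but the environment (before a front vowel) is not met → [ɡ].
/o/ stays [o].
/p/ — not in any rule's target class → [p].
/ɡ/ (between /p/ and /i/): before a front vowel, so rule 2 applies → [dʒ].
/i/ (between /ɡ/ and /ʃ/): no rule targets it → [i].
/ʃ/ (between /i/ and /b/) is in the target of rule 3 but the environment (between two vowels) is not met → [ʃ].
/b/ (between /ʃ/ and /e/): no rule targets it → [b].
/e/ — not in any rule's target class → [e].
/f/ meets the environment for rule 3 (between two vowels) → [v].
/o/ (word-final) is unaffected → [o].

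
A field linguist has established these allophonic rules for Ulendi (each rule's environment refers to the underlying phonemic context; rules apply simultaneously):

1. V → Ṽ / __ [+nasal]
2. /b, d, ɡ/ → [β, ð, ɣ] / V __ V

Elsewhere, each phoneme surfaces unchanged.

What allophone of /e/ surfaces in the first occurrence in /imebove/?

/e/ (between /m/ and /b/) is in the target of rule 1 but the environment (before a nasal consonant) is not met → [e].

[e]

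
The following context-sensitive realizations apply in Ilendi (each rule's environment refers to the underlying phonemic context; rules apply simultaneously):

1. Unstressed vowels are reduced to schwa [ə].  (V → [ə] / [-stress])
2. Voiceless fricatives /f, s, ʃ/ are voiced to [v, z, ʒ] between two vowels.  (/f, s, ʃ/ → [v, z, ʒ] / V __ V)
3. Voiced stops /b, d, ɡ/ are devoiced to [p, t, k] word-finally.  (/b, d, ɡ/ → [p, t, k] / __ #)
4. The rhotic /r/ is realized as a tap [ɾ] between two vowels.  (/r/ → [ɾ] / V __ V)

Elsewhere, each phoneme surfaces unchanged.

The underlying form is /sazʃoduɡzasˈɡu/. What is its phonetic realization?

[səzʃədəɡzəsˈɡu]

/s/ (word-initial) fails the environment for rule 2, so it stays [s].
/a/ — between /s/ and /z/, in an unstressed syllable — surfaces as [ə] (rule 1).
/z/ (between /a/ and /ʃ/): no rule targets it → [z].
/ʃ/ (between /z/ and /o/) fails the environment for rule 2, so it stays [ʃ].
Rule 1 applies to /o/ (between /ʃ/ and /d/: in an unstressed syllable) → [ə].
/d/ (between /o/ and /u/) fails the environment for rule 3, so it stays [d].
/u/ (between /d/ and /ɡ/) occurs in an unstressed syllable → [ə] by rule 1.
/ɡ/ — between /u/ and /z/; rule 3 does not apply here → [ɡ].
/z/ (between /ɡ/ and /a/) is unaffected → [z].
/a/ (between /z/ and /s/) occurs in an unstressed syllable → [ə] by rule 1.
/s/ (between /a/ and /ɡ/) fails the environment for rule 2, so it stays [s].
/ɡ/ — between /s/ and /u/; rule 3 does not apply here → [ɡ].
/u/ (word-final) fails the environment for rule 1, so it stays [u].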